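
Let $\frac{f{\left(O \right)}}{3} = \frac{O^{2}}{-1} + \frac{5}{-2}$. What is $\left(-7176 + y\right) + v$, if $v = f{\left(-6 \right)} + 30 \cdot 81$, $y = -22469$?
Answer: $- \frac{54661}{2} \approx -27331.0$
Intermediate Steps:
$f{\left(O \right)} = - \frac{15}{2} - 3 O^{2}$ ($f{\left(O \right)} = 3 \left(\frac{O^{2}}{-1} + \frac{5}{-2}\right) = 3 \left(O^{2} \left(-1\right) + 5 \left(- \frac{1}{2}\right)\right) = 3 \left(- O^{2} - \frac{5}{2}\right) = 3 \left(- \frac{5}{2} - O^{2}\right) = - \frac{15}{2} - 3 O^{2}$)
$v = \frac{4629}{2}$ ($v = \left(- \frac{15}{2} - 3 \left(-6\right)^{2}\right) + 30 \cdot 81 = \left(- \frac{15}{2} - 108\right) + 2430 = - \frac{231}{2} + 2430 = \frac{4629}{2} \approx 2314.5$)
$\left(-7176 + y\right) + v = \left(-7176 - 22469\right) + \frac{4629}{2} = -29645 + \frac{4629}{2} = - \frac{54661}{2}$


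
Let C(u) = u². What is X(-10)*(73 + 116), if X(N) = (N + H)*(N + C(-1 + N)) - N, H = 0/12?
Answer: -207900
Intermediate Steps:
H = 0 (H = 0*(1/12) = 0)
X(N) = -N + N*(N + (-1 + N)²) (X(N) = (N + 0)*(N + (-1 + N)²) - N = N*(N + (-1 + N)²) - N = -N + N*(N + (-1 + N)²))
X(-10)*(73 + 116) = ((-10)²*(-1 - 10))*(73 + 116) = (100*(-11))*189 = -1100*189 = -207900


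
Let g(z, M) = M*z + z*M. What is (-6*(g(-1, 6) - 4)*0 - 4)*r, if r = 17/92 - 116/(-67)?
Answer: -11811/1541 ≈ -7.6645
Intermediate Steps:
g(z, M) = 2*M*z (g(z, M) = M*z + M*z = 2*M*z)
r = 11811/6164 (r = 17*(1/92) - 116*(-1/67) = 17/92 + 116/67 = 11811/6164 ≈ 1.9161)
(-6*(g(-1, 6) - 4)*0 - 4)*r = (-6*(2*6*(-1) - 4)*0 - 4)*(11811/6164) = (-6*(-12 - 4)*0 - 4)*(11811/6164) = (-(-96)*0 - 4)*(11811/6164) = (-6*0 - 4)*(11811/6164) = (0 - 4)*(11811/6164) = -4*11811/6164 = -11811/1541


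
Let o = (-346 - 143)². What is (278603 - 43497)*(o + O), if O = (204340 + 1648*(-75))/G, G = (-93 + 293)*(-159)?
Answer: 44693456990209/795 ≈ 5.6218e+10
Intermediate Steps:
G = -31800 (G = 200*(-159) = -31800)
O = -4037/1590 (O = (204340 + 1648*(-75))/(-31800) = (204340 - 123600)*(-1/31800) = 80740*(-1/31800) = -4037/1590 ≈ -2.5390)
o = 239121 (o = (-489)² = 239121)
(278603 - 43497)*(o + O) = (278603 - 43497)*(239121 - 4037/1590) = 235106*(380198353/1590) = 44693456990209/795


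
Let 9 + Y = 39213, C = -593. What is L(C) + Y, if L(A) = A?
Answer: 38611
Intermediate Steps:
Y = 39204 (Y = -9 + 39213 = 39204)
L(C) + Y = -593 + 39204 = 38611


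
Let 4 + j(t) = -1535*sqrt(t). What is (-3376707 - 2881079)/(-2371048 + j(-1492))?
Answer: 3709384002718/1406350768601 - 4802850755*I*sqrt(373)/1406350768601 ≈ 2.6376 - 0.065957*I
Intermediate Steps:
j(t) = -4 - 1535*sqrt(t)
(-3376707 - 2881079)/(-2371048 + j(-1492)) = (-3376707 - 2881079)/(-2371048 + (-4 - 3070*I*sqrt(373))) = -6257786/(-2371048 + (-4 - 3070*I*sqrt(373))) = -6257786/(-2371052 - 3070*I*sqrt(373))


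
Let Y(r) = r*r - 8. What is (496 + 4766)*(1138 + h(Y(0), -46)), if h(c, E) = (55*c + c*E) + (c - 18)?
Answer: 5472480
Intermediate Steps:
Y(r) = -8 + r² (Y(r) = r² - 8 = -8 + r²)
h(c, E) = -18 + 56*c + E*c (h(c, E) = (55*c + E*c) + (-18 + c) = -18 + 56*c + E*c)
(496 + 4766)*(1138 + h(Y(0), -46)) = (496 + 4766)*(1138 + (-18 + 56*(-8 + 0²) - 46*(-8 + 0²))) = 5262*(1138 + (-18 + 56*(-8 + 0) - 46*(-8 + 0))) = 5262*(1138 + (-18 + 56*(-8) - 46*(-8))) = 5262*(1138 + (-18 - 448 + 368)) = 5262*(1138 - 98) = 5262*1040 = 5472480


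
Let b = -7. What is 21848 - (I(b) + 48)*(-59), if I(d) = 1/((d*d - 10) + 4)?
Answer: 1061299/43 ≈ 24681.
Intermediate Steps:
I(d) = 1/(-6 + d**2) (I(d) = 1/((d**2 - 10) + 4) = 1/((-10 + d**2) + 4) = 1/(-6 + d**2))
21848 - (I(b) + 48)*(-59) = 21848 - (1/(-6 + (-7)**2) + 48)*(-59) = 21848 - (1/(-6 + 49) + 48)*(-59) = 21848 - (1/43 + 48)*(-59) = 21848 - 2065*(-59)/43 = 21848 - 1*(-121835/43) = 21848 + 121835/43 = 1061299/43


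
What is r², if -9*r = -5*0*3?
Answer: 0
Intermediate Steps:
r = 0 (r = -(-5*0)*3/9 = -0*3 = -⅑*0 = 0)
r² = 0² = 0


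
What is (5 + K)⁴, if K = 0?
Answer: 625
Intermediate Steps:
(5 + K)⁴ = (5 + 0)⁴ = 5⁴ = 625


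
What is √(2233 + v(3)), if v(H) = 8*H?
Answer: √2257 ≈ 47.508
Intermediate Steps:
√(2233 + v(3)) = √(2233 + 8*3) = √(2233 + 24) = √2257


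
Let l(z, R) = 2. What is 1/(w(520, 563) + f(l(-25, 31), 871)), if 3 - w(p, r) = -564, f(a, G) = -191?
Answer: 1/376 ≈ 0.0026596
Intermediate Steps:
w(p, r) = 567 (w(p, r) = 3 - 1*(-564) = 3 + 564 = 567)
1/(w(520, 563) + f(l(-25, 31), 871)) = 1/(567 - 191) = 1/376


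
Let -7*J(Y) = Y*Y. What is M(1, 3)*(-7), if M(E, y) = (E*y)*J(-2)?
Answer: 12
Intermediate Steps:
J(Y) = -Y²/7 (J(Y) = -Y*Y/7 = -Y²/7)
M(E, y) = -4*E*y/7 (M(E, y) = (E*y)*(-⅐*(-2)²) = (E*y)*(-⅐*4) = (E*y)*(-4/7) = -4*E*y/7)
M(1, 3)*(-7) = -4/7*1*3*(-7) = -12/7*(-7) = 12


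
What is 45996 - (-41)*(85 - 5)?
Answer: 49276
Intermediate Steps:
45996 - (-41)*(85 - 5) = 45996 - (-41)*80 = 45996 - 1*(-3280) = 45996 + 3280 = 49276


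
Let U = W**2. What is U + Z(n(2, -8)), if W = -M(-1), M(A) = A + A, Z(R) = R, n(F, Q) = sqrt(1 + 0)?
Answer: 5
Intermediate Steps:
n(F, Q) = 1 (n(F, Q) = sqrt(1) = 1)
M(A) = 2*A
W = 2 (W = -2*(-1) = -1*(-2) = 2)
U = 4 (U = 2**2 = 4)
U + Z(n(2, -8)) = 4 + 1 = 5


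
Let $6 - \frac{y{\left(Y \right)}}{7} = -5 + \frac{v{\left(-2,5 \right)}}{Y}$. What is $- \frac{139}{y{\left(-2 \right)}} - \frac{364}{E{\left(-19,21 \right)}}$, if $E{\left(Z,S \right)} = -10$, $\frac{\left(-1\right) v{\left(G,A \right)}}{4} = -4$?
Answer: $\frac{23511}{665} \approx 35.355$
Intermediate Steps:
$v{\left(G,A \right)} = 16$ ($v{\left(G,A \right)} = \left(-4\right) \left(-4\right) = 16$)
$y{\left(Y \right)} = 77 - \frac{112}{Y}$ ($y{\left(Y \right)} = 42 - 7 \left(-5 + \frac{1}{Y} 16\right) = 42 - 7 \left(-5 + \frac{16}{Y}\right) = 42 + \left(35 - \frac{112}{Y}\right) = 77 - \frac{112}{Y}$)
$- \frac{139}{y{\left(-2 \right)}} - \frac{364}{E{\left(-19,21 \right)}} = - \frac{139}{77 - \frac{112}{-2}} - \frac{364}{-10} = - \frac{139}{77 - -56} - - \frac{182}{5} = - \frac{139}{77 + 56} + \frac{182}{5} = - \frac{139}{133} + \frac{182}{5} = \frac{23511}{665}$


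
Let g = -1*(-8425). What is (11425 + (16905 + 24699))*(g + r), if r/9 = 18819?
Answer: 9428344084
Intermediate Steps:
r = 169371 (r = 9*18819 = 169371)
g = 8425
(11425 + (16905 + 24699))*(g + r) = (11425 + (16905 + 24699))*(8425 + 169371) = (11425 + 41604)*177796 = 53029*177796 = 9428344084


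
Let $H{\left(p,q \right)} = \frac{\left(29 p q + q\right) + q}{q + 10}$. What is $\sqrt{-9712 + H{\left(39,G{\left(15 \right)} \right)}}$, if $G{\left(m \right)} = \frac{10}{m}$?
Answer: $\frac{i \sqrt{154259}}{4} \approx 98.19 i$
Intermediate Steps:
$H{\left(p,q \right)} = \frac{2 q + 29 p q}{10 + q}$ ($H{\left(p,q \right)} = \frac{\left(29 p q + q\right) + q}{10 + q} = \frac{\left(q + 29 p q\right) + q}{10 + q} = \frac{2 q + 29 p q}{10 + q}$)
$\sqrt{-9712 + H{\left(39,G{\left(15 \right)} \right)}} = \sqrt{-9712 + \frac{\frac{10}{15} \left(2 + 29 \cdot 39\right)}{10 + \frac{10}{15}}} = \sqrt{-9712 + \frac{10 \cdot \frac{1}{15} \left(2 + 1131\right)}{10 + 10 \cdot \frac{1}{15}}} = \sqrt{-9712 + \frac{2}{3} \frac{1}{10 + \frac{2}{3}} \cdot 1133} = \sqrt{-9712 + \frac{2}{3} \frac{1}{\frac{32}{3}} \cdot 1133} = \sqrt{-9712 + \frac{2}{3} \cdot \frac{3}{32} \cdot 1133} = \sqrt{-9712 + \frac{1133}{16}} = \sqrt{- \frac{154259}{16}} = \frac{i \sqrt{154259}}{4}$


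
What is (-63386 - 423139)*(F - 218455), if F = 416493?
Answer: -96350437950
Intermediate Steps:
(-63386 - 423139)*(F - 218455) = (-63386 - 423139)*(416493 - 218455) = -486525*198038 = -96350437950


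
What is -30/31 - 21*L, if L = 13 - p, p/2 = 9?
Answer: 3225/31 ≈ 104.03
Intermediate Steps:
p = 18 (p = 2*9 = 18)
L = -5 (L = 13 - 1*18 = 13 - 18 = -5)
-30/31 - 21*L = -30/31 - 21*(-5) = -30*1/31 + 105 = -30/31 + 105 = 3225/31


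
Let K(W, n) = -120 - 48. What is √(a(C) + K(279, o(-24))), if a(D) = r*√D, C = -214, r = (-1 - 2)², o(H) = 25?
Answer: √(-168 + 9*I*√214) ≈ 4.7667 + 13.81*I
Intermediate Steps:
K(W, n) = -168
r = 9 (r = (-3)² = 9)
a(D) = 9*√D
√(a(C) + K(279, o(-24))) = √(9*√(-214) - 168) = √(9*(I*√214) - 168) = √(9*I*√214 - 168) = √(-168 + 9*I*√214)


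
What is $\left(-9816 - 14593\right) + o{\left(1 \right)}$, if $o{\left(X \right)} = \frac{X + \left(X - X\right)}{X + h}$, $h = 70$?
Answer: $- \frac{1733038}{71} \approx -24409.0$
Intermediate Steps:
$o{\left(X \right)} = \frac{X}{70 + X}$ ($o{\left(X \right)} = \frac{X + \left(X - X\right)}{X + 70} = \frac{X + 0}{70 + X} = \frac{X}{70 + X}$)
$\left(-9816 - 14593\right) + o{\left(1 \right)} = \left(-9816 - 14593\right) + 1 \frac{1}{70 + 1} = -24409 + 1 \cdot \frac{1}{71} = -24409 + \frac{1}{71} = - \frac{1733038}{71}$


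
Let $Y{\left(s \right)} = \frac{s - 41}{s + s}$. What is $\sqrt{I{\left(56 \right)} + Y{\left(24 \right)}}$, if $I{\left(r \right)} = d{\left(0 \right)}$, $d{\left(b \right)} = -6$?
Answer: $\frac{i \sqrt{915}}{12} \approx 2.5207 i$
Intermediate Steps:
$I{\left(r \right)} = -6$
$Y{\left(s \right)} = \frac{-41 + s}{2 s}$
$\sqrt{I{\left(56 \right)} + Y{\left(24 \right)}} = \sqrt{-6 + \frac{-41 + 24}{2 \cdot 24}} = \sqrt{-6 + \frac{1}{2} \cdot \frac{1}{24} \left(-17\right)} = \sqrt{-6 - \frac{17}{48}} = \sqrt{- \frac{305}{48}} = \frac{i \sqrt{915}}{12}$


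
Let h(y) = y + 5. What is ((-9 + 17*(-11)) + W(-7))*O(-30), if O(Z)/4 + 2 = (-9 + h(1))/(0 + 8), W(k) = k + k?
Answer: 1995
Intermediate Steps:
W(k) = 2*k
h(y) = 5 + y
O(Z) = -19/2 (O(Z) = -8 + 4*((-9 + (5 + 1))/(0 + 8)) = -8 + 4*((-9 + 6)/8) = -8 + 4*(-3*⅛) = -8 + 4*(-3/8) = -8 - 3/2 = -19/2)
((-9 + 17*(-11)) + W(-7))*O(-30) = ((-9 + 17*(-11)) + 2*(-7))*(-19/2) = ((-9 - 187) - 14)*(-19/2) = (-196 - 14)*(-19/2) = -210*(-19/2) = 1995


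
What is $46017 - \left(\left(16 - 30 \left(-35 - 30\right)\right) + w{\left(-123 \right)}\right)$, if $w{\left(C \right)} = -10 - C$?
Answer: $43938$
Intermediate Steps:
$46017 - \left(\left(16 - 30 \left(-35 - 30\right)\right) + w{\left(-123 \right)}\right) = 46017 - \left(\left(16 - 30 \left(-35 - 30\right)\right) - -113\right) = 46017 - \left(\left(16 - 30 \left(-35 - 30\right)\right) + \left(-10 + 123\right)\right) = 46017 - \left(\left(16 - -1950\right) + 113\right) = 46017 - \left(\left(16 + 1950\right) + 113\right) = 46017 - \left(1966 + 113\right) = 46017 - 2079 = 43938$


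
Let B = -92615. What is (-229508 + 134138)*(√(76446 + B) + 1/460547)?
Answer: -5610/27091 - 95370*I*√16169 ≈ -0.20708 - 1.2127e+7*I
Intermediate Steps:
(-229508 + 134138)*(√(76446 + B) + 1/460547) = (-229508 + 134138)*(√(76446 - 92615) + 1/460547) = -95370*(√(-16169) + 1/460547) = -95370*(I*√16169 + 1/460547) = -95370*(1/460547 + I*√16169) = -5610/27091 - 95370*I*√16169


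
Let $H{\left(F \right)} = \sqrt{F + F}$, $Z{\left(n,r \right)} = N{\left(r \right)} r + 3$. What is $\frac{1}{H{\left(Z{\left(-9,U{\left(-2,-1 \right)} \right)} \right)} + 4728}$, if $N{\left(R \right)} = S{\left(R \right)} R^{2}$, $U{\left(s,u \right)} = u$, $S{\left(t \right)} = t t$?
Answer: $\frac{1}{4730} \approx 0.00021142$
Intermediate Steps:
$S{\left(t \right)} = t^{2}$
$N{\left(R \right)} = R^{4}$ ($N{\left(R \right)} = R^{2} R^{2} = R^{4}$)
$Z{\left(n,r \right)} = 3 + r^{5}$ ($Z{\left(n,r \right)} = r^{4} r + 3 = r^{5} + 3 = 3 + r^{5}$)
$H{\left(F \right)} = \sqrt{2} \sqrt{F}$ ($H{\left(F \right)} = \sqrt{2 F} = \sqrt{2} \sqrt{F}$)
$\frac{1}{H{\left(Z{\left(-9,U{\left(-2,-1 \right)} \right)} \right)} + 4728} = \frac{1}{\sqrt{2} \sqrt{3 + \left(-1\right)^{5}} + 4728} = \frac{1}{\sqrt{2} \sqrt{3 - 1} + 4728} = \frac{1}{\sqrt{2} \sqrt{2} + 4728} = \frac{1}{2 + 4728} = \frac{1}{4730}$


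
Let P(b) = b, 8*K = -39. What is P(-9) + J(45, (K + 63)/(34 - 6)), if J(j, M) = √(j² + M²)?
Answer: -9 + 15*√452545/224 ≈ 36.048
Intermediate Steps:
K = -39/8 (K = (⅛)*(-39) = -39/8 ≈ -4.8750)
J(j, M) = √(M² + j²)
P(-9) + J(45, (K + 63)/(34 - 6)) = -9 + √(((-39/8 + 63)/(34 - 6))² + 45²) = -9 + √(((465/8)/28)² + 2025) = -9 + √(((465/8)*(1/28))² + 2025) = -9 + √((465/224)² + 2025) = -9 + √(216225/50176 + 2025) = -9 + √(101822625/50176) = -9 + 15*√452545/224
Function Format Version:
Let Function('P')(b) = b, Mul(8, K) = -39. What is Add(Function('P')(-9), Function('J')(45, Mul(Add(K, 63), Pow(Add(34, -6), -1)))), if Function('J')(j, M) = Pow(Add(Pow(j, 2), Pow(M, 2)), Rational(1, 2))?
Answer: Add(-9, Mul(Rational(15, 224), Pow(452545, Rational(1, 2)))) ≈ 36.048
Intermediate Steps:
K = Rational(-39, 8) (K = Mul(Rational(1, 8), -39) = Rational(-39, 8) ≈ -4.8750)
Function('J')(j, M) = Pow(Add(Pow(M, 2), Pow(j, 2)), Rational(1, 2))
Add(Function('P')(-9), Function('J')(45, Mul(Add(K, 63), Pow(Add(34, -6), -1)))) = Add(-9, Pow(Add(Pow(Mul(Add(Rational(-39, 8), 63), Pow(Add(34, -6), -1)), 2), Pow(45, 2)), Rational(1, 2))) = Add(-9, Pow(Add(Pow(Mul(Rational(465, 8), Pow(28, -1)), 2), 2025), Rational(1, 2))) = Add(-9, Pow(Add(Pow(Mul(Rational(465, 8), Rational(1, 28)), 2), 2025), Rational(1, 2))) = Add(-9, Pow(Add(Pow(Rational(465, 224), 2), 2025), Rational(1, 2))) = Add(-9, Pow(Add(Rational(216225, 50176), 2025), Rational(1, 2))) = Add(-9, Pow(Rational(101822625, 50176), Rational(1, 2))) = Add(-9, Mul(Rational(15, 224), Pow(452545, Rational(1, 2))))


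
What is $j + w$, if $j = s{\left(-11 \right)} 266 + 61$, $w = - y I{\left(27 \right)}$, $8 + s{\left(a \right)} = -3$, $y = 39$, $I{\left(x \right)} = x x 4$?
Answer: $-116589$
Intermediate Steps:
$I{\left(x \right)} = 4 x^{2}$ ($I{\left(x \right)} = x^{2} \cdot 4 = 4 x^{2}$)
$s{\left(a \right)} = -11$ ($s{\left(a \right)} = -8 - 3 = -11$)
$w = -113724$ ($w = - 39 \cdot 4 \cdot 27^{2} = - 39 \cdot 4 \cdot 729 = - 39 \cdot 2916 = \left(-1\right) 113724 = -113724$)
$j = -2865$ ($j = \left(-11\right) 266 + 61 = -2926 + 61 = -2865$)
$j + w = -2865 - 113724 = -116589$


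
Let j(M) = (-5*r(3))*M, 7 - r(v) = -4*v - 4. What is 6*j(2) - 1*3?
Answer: -1383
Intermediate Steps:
r(v) = 11 + 4*v (r(v) = 7 - (-4*v - 4) = 7 - (-4 - 4*v) = 7 + (4 + 4*v) = 11 + 4*v)
j(M) = -115*M (j(M) = (-5*(11 + 4*3))*M = (-5*(11 + 12))*M = (-5*23)*M = -115*M)
6*j(2) - 1*3 = 6*(-115*2) - 1*3 = 6*(-230) - 3 = -1380 - 3 = -1383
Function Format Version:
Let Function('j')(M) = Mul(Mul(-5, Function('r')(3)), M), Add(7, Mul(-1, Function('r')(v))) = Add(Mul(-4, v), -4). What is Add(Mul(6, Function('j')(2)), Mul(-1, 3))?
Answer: -1383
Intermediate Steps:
Function('r')(v) = Add(11, Mul(4, v)) (Function('r')(v) = Add(7, Mul(-1, Add(Mul(-4, v), -4))) = Add(7, Mul(-1, Add(-4, Mul(-4, v)))) = Add(7, Add(4, Mul(4, v))) = Add(11, Mul(4, v)))
Function('j')(M) = Mul(-115, M) (Function('j')(M) = Mul(Mul(-5, Add(11, Mul(4, 3))), M) = Mul(Mul(-5, Add(11, 12)), M) = Mul(Mul(-5, 23), M) = Mul(-115, M))
Add(Mul(6, Function('j')(2)), Mul(-1, 3)) = Add(Mul(6, Mul(-115, 2)), Mul(-1, 3)) = Add(Mul(6, -230), -3) = Add(-1380, -3) = -1383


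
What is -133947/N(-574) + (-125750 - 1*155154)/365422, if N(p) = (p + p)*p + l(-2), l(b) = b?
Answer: -39008145239/40132471150 ≈ -0.97198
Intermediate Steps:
N(p) = -2 + 2*p**2 (N(p) = (p + p)*p - 2 = (2*p)*p - 2 = 2*p**2 - 2 = -2 + 2*p**2)
-133947/N(-574) + (-125750 - 1*155154)/365422 = -133947/(-2 + 2*(-574)**2) + (-125750 - 1*155154)/365422 = -133947/(-2 + 2*329476) + (-125750 - 155154)*(1/365422) = -133947/(-2 + 658952) - 280904*1/365422 = -133947/658950 - 140452/182711 = -133947*1/658950 - 140452/182711 = -44649/219650 - 140452/182711 = -39008145239/40132471150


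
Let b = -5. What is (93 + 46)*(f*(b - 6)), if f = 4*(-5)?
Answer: 30580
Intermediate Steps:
f = -20
(93 + 46)*(f*(b - 6)) = (93 + 46)*(-20*(-5 - 6)) = 139*(-20*(-11)) = 139*220 = 30580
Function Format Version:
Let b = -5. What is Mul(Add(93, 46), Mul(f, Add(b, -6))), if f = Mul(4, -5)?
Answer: 30580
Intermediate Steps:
f = -20
Mul(Add(93, 46), Mul(f, Add(b, -6))) = Mul(Add(93, 46), Mul(-20, Add(-5, -6))) = Mul(139, Mul(-20, -11)) = Mul(139, 220) = 30580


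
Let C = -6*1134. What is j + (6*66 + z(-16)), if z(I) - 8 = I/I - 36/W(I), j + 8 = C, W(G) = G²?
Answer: -410057/64 ≈ -6407.1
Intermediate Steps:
C = -6804
j = -6812 (j = -8 - 6804 = -6812)
z(I) = 9 - 36/I² (z(I) = 8 + (I/I - 36/I²) = 8 + (1 - 36/I²) = 9 - 36/I²)
j + (6*66 + z(-16)) = -6812 + (6*66 + (9 - 36/(-16)²)) = -6812 + (396 + (9 - 36*1/256)) = -6812 + (396 + (9 - 9/64)) = -6812 + (396 + 567/64) = -6812 + 25911/64 = -410057/64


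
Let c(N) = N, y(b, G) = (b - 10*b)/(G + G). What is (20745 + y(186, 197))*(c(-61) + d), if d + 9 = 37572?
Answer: 153230471856/197 ≈ 7.7782e+8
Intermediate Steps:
d = 37563 (d = -9 + 37572 = 37563)
y(b, G) = -9*b/(2*G) (y(b, G) = (-9*b)/((2*G)) = (-9*b)*(1/(2*G)) = -9*b/(2*G))
(20745 + y(186, 197))*(c(-61) + d) = (20745 - 9/2*186/197)*(-61 + 37563) = (20745 - 9/2*186*1/197)*37502 = (20745 - 837/197)*37502 = (4085928/197)*37502 = 153230471856/197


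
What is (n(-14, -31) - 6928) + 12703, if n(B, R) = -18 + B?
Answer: 5743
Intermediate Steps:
(n(-14, -31) - 6928) + 12703 = ((-18 - 14) - 6928) + 12703 = (-32 - 6928) + 12703 = -6960 + 12703 = 5743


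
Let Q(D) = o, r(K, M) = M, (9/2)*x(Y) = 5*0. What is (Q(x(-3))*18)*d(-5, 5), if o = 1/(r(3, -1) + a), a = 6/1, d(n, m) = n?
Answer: -18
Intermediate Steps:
x(Y) = 0 (x(Y) = 2*(5*0)/9 = (2/9)*0 = 0)
a = 6 (a = 6*1 = 6)
o = 1/5 (o = 1/(-1 + 6) = 1/5 ≈ 0.20000)
Q(D) = 1/5
(Q(x(-3))*18)*d(-5, 5) = ((1/5)*18)*(-5) = (18/5)*(-5) = -18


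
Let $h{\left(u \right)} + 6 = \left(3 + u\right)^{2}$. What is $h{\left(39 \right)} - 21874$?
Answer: $-20116$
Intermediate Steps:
$h{\left(u \right)} = -6 + \left(3 + u\right)^{2}$
$h{\left(39 \right)} - 21874 = \left(-6 + \left(3 + 39\right)^{2}\right) - 21874 = \left(-6 + 42^{2}\right) - 21874 = \left(-6 + 1764\right) - 21874 = 1758 - 21874 = -20116$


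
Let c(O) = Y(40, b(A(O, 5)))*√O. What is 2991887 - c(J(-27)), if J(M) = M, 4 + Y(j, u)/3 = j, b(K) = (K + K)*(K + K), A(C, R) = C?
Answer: 2991887 - 324*I*√3 ≈ 2.9919e+6 - 561.18*I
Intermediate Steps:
b(K) = 4*K² (b(K) = (2*K)*(2*K) = 4*K²)
Y(j, u) = -12 + 3*j
c(O) = 108*√O (c(O) = (-12 + 3*40)*√O = (-12 + 120)*√O = 108*√O)
2991887 - c(J(-27)) = 2991887 - 108*√(-27) = 2991887 - 108*3*I*√3 = 2991887 - 324*I*√3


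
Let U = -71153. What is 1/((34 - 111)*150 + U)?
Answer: -1/82703 ≈ -1.2091e-5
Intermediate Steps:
1/((34 - 111)*150 + U) = 1/((34 - 111)*150 - 71153) = 1/(-77*150 - 71153) = 1/(-11550 - 71153) = 1/(-82703) = -1/82703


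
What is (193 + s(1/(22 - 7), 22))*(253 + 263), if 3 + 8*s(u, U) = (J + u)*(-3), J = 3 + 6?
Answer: 976401/10 ≈ 97640.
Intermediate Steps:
J = 9
s(u, U) = -15/4 - 3*u/8 (s(u, U) = -3/8 + ((9 + u)*(-3))/8 = -3/8 + (-27 - 3*u)/8 = -3/8 + (-27/8 - 3*u/8) = -15/4 - 3*u/8)
(193 + s(1/(22 - 7), 22))*(253 + 263) = (193 + (-15/4 - 3/(8*(22 - 7))))*(253 + 263) = (193 + (-15/4 - 3/8/15))*516 = (193 + (-15/4 - 3/8*1/15))*516 = (193 + (-15/4 - 1/40))*516 = (193 - 151/40)*516 = (7569/40)*516 = 976401/10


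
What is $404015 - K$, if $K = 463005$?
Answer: $-58990$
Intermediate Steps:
$404015 - K = 404015 - 463005 = -58990$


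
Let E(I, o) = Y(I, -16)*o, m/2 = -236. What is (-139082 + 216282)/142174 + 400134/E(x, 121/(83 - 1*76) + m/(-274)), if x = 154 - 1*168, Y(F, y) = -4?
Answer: -13637646874211/2591689846 ≈ -5262.1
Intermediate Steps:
m = -472 (m = 2*(-236) = -472)
x = -14 (x = 154 - 168 = -14)
E(I, o) = -4*o
(-139082 + 216282)/142174 + 400134/E(x, 121/(83 - 1*76) + m/(-274)) = (-139082 + 216282)/142174 + 400134/((-4*(121/(83 - 1*76) - 472/(-274)))) = 77200*(1/142174) + 400134/((-4*(121/(83 - 76) - 472*(-1/274)))) = 38600/71087 + 400134/((-4*(121/7 + 236/137))) = 38600/71087 + 400134/((-4*18229/959)) = 38600/71087 + 400134/(-72916/959) = 38600/71087 + 400134*(-959/72916) = 38600/71087 - 191864253/36458 = -13637646874211/2591689846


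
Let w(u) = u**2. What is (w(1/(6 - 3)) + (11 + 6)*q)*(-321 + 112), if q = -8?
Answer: 255607/9 ≈ 28401.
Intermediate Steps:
(w(1/(6 - 3)) + (11 + 6)*q)*(-321 + 112) = ((1/(6 - 3))**2 + (11 + 6)*(-8))*(-321 + 112) = ((1/3)**2 + 17*(-8))*(-209) = ((1/3)**2 - 136)*(-209) = (1/9 - 136)*(-209) = -1223/9*(-209) = 255607/9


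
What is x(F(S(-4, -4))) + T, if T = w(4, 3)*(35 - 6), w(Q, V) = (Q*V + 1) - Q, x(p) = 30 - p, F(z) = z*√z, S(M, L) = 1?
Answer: 290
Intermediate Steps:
F(z) = z^(3/2)
w(Q, V) = 1 - Q + Q*V (w(Q, V) = (1 + Q*V) - Q = 1 - Q + Q*V)
T = 261 (T = (1 - 1*4 + 4*3)*(35 - 6) = (1 - 4 + 12)*29 = 9*29 = 261)
x(F(S(-4, -4))) + T = (30 - 1^(3/2)) + 261 = (30 - 1*1) + 261 = (30 - 1) + 261 = 29 + 261 = 290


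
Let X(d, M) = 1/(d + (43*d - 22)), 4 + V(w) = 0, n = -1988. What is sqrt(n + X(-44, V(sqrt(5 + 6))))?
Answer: I*sqrt(7621524790)/1958 ≈ 44.587*I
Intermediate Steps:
V(w) = -4 (V(w) = -4 + 0 = -4)
X(d, M) = 1/(-22 + 44*d) (X(d, M) = 1/(d + (-22 + 43*d)) = 1/(-22 + 44*d))
sqrt(n + X(-44, V(sqrt(5 + 6)))) = sqrt(-1988 + 1/(22*(-1 + 2*(-44)))) = sqrt(-1988 + 1/(22*(-1 - 88))) = sqrt(-1988 + (1/22)/(-89)) = sqrt(-1988 + (1/22)*(-1/89)) = sqrt(-1988 - 1/1958) = sqrt(-3892505/1958) = I*sqrt(7621524790)/1958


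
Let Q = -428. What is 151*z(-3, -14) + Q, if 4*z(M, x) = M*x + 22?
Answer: 1988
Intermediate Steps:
z(M, x) = 11/2 + M*x/4 (z(M, x) = (M*x + 22)/4 = (22 + M*x)/4 = 11/2 + M*x/4)
151*z(-3, -14) + Q = 151*(11/2 + (¼)*(-3)*(-14)) - 428 = 151*(11/2 + 21/2) - 428 = 151*16 - 428 = 2416 - 428 = 1988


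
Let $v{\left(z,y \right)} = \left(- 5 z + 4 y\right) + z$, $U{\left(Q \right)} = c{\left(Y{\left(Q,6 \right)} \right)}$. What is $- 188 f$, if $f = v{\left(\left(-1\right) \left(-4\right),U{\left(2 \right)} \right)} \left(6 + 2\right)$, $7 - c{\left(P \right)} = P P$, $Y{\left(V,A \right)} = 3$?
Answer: $36096$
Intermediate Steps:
$c{\left(P \right)} = 7 - P^{2}$ ($c{\left(P \right)} = 7 - P P = 7 - P^{2}$)
$U{\left(Q \right)} = -2$ ($U{\left(Q \right)} = 7 - 3^{2} = 7 - 9 = -2$)
$v{\left(z,y \right)} = - 4 z + 4 y$
$f = -192$ ($f = \left(- 4 \left(\left(-1\right) \left(-4\right)\right) + 4 \left(-2\right)\right) \left(6 + 2\right) = \left(\left(-4\right) 4 - 8\right) 8 = \left(-16 - 8\right) 8 = \left(-24\right) 8 = -192$)
$- 188 f = \left(-188\right) \left(-192\right) = 36096$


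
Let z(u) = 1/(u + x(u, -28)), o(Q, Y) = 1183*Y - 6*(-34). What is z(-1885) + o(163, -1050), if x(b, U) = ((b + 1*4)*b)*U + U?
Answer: -123301756326979/99281093 ≈ -1.2419e+6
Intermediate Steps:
o(Q, Y) = 204 + 1183*Y (o(Q, Y) = 1183*Y + 204 = 204 + 1183*Y)
x(b, U) = U + U*b*(4 + b) (x(b, U) = ((b + 4)*b)*U + U = ((4 + b)*b)*U + U = (b*(4 + b))*U + U = U*b*(4 + b) + U = U + U*b*(4 + b))
z(u) = 1/(-28 - 111*u - 28*u²) (z(u) = 1/(u - 28*(1 + u² + 4*u)) = 1/(u + (-28 - 112*u - 28*u²)) = 1/(-28 - 111*u - 28*u²))
z(-1885) + o(163, -1050) = 1/(-28 - 111*(-1885) - 28*(-1885)²) + (204 + 1183*(-1050)) = 1/(-28 + 209235 - 28*3553225) + (204 - 1242150) = 1/(-28 + 209235 - 99490300) - 1241946 = 1/(-99281093) - 1241946 = -1/99281093 - 1241946 = -123301756326979/99281093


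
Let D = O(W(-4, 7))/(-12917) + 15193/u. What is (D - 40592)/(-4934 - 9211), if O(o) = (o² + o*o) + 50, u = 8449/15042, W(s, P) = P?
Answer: 1478076794186/1543724943285 ≈ 0.95747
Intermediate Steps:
u = 8449/15042 (u = 8449*(1/15042) = 8449/15042 ≈ 0.56169)
O(o) = 50 + 2*o² (O(o) = (o² + o²) + 50 = 2*o² + 50 = 50 + 2*o²)
D = 2951960879750/109135733 (D = (50 + 2*7²)/(-12917) + 15193/(8449/15042) = (50 + 2*49)*(-1/12917) + 15193*(15042/8449) = (50 + 98)*(-1/12917) + 228533106/8449 = 148*(-1/12917) + 228533106/8449 = -148/12917 + 228533106/8449 = 2951960879750/109135733 ≈ 27049.)
(D - 40592)/(-4934 - 9211) = (2951960879750/109135733 - 40592)/(-4934 - 9211) = -1478076794186/109135733/(-14145) = -1478076794186/109135733*(-1/14145) = 1478076794186/1543724943285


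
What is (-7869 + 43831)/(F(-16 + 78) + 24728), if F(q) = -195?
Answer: 35962/24533 ≈ 1.4659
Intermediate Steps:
(-7869 + 43831)/(F(-16 + 78) + 24728) = (-7869 + 43831)/(-195 + 24728) = 35962/24533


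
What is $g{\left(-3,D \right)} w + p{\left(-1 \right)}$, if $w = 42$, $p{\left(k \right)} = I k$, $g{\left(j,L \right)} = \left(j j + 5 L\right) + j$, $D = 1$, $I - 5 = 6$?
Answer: $451$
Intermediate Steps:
$I = 11$ ($I = 5 + 6 = 11$)
$g{\left(j,L \right)} = j + j^{2} + 5 L$ ($g{\left(j,L \right)} = \left(j^{2} + 5 L\right) + j = j + j^{2} + 5 L$)
$p{\left(k \right)} = 11 k$
$g{\left(-3,D \right)} w + p{\left(-1 \right)} = \left(-3 + \left(-3\right)^{2} + 5 \cdot 1\right) 42 + 11 \left(-1\right) = \left(-3 + 9 + 5\right) 42 - 11 = 11 \cdot 42 - 11 = 462 - 11 = 451$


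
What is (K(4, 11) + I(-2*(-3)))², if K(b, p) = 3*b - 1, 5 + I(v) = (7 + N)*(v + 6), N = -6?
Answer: 324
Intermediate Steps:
I(v) = 1 + v (I(v) = -5 + (7 - 6)*(v + 6) = -5 + 1*(6 + v) = -5 + (6 + v) = 1 + v)
K(b, p) = -1 + 3*b
(K(4, 11) + I(-2*(-3)))² = ((-1 + 3*4) + (1 - 2*(-3)))² = ((-1 + 12) + (1 + 6))² = (11 + 7)² = 18² = 324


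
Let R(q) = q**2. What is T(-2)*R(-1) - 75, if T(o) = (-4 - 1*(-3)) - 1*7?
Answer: -83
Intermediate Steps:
T(o) = -8 (T(o) = (-4 + 3) - 7 = -1 - 7 = -8)
T(-2)*R(-1) - 75 = -8*(-1)**2 - 75 = -8*1 - 75 = -8 - 75 = -83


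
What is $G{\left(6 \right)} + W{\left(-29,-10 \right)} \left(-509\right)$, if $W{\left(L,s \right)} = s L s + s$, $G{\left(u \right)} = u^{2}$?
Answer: $1481226$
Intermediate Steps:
$W{\left(L,s \right)} = s + L s^{2}$ ($W{\left(L,s \right)} = L s s + s = L s^{2} + s = s + L s^{2}$)
$G{\left(6 \right)} + W{\left(-29,-10 \right)} \left(-509\right) = 6^{2} + - 10 \left(1 - -290\right) \left(-509\right) = 36 + - 10 \left(1 + 290\right) \left(-509\right) = 36 + \left(-10\right) 291 \left(-509\right) = 36 - -1481190 = 36 + 1481190 = 1481226$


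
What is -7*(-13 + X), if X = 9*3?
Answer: -98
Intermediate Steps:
X = 27
-7*(-13 + X) = -7*(-13 + 27) = -7*14 = -98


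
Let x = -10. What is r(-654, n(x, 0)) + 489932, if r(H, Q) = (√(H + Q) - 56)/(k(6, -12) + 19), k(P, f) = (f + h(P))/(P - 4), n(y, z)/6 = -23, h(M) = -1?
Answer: 12248188/25 + 12*I*√22/25 ≈ 4.8993e+5 + 2.2514*I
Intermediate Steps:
n(y, z) = -138 (n(y, z) = 6*(-23) = -138)
k(P, f) = (-1 + f)/(-4 + P) (k(P, f) = (f - 1)/(P - 4) = (-1 + f)/(-4 + P))
r(H, Q) = -112/25 + 2*√(H + Q)/25 (r(H, Q) = (√(H + Q) - 56)/((-1 - 12)/(-4 + 6) + 19) = (-56 + √(H + Q))/(-13/2 + 19) = (-56 + √(H + Q))/(25/2) = (-56 + √(H + Q))*(2/25) = -112/25 + 2*√(H + Q)/25)
r(-654, n(x, 0)) + 489932 = (-112/25 + 2*√(-654 - 138)/25) + 489932 = (-112/25 + 2*√(-792)/25) + 489932 = (-112/25 + 2*(6*I*√22)/25) + 489932 = (-112/25 + 12*I*√22/25) + 489932 = 12248188/25 + 12*I*√22/25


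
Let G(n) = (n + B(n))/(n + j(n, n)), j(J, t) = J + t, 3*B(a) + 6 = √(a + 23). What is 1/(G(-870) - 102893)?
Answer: -6308236164420/649071236086382323 + 86130*I*√7/649071236086382323 ≈ -9.7189e-6 + 3.5108e-13*I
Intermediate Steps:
B(a) = -2 + √(23 + a)/3 (B(a) = -2 + √(a + 23)/3 = -2 + √(23 + a)/3)
G(n) = (-2 + n + √(23 + n)/3)/(3*n) (G(n) = (n + (-2 + √(23 + n)/3))/(n + (n + n)) = (-2 + n + √(23 + n)/3)/(n + 2*n) = (-2 + n + √(23 + n)/3)/((3*n)) = (-2 + n + √(23 + n)/3)*(1/(3*n)) = (-2 + n + √(23 + n)/3)/(3*n))
1/(G(-870) - 102893) = 1/((⅑)*(-6 + √(23 - 870) + 3*(-870))/(-870) - 102893) = 1/((⅑)*(-1/870)*(-6 + √(-847) - 2610) - 102893) = 1/((⅑)*(-1/870)*(-6 + 11*I*√7 - 2610) - 102893) = 1/((⅑)*(-1/870)*(-2616 + 11*I*√7) - 102893) = 1/((436/1305 - 11*I*√7/7830) - 102893) = 1/(-134274929/1305 - 11*I*√7/7830)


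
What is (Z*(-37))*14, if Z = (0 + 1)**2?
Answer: -518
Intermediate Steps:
Z = 1 (Z = 1**2 = 1)
(Z*(-37))*14 = (1*(-37))*14 = -37*14 = -518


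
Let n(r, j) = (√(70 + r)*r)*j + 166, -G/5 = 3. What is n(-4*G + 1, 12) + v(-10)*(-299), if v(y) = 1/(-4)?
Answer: 963/4 + 732*√131 ≈ 8618.9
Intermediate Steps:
G = -15 (G = -5*3 = -15)
v(y) = -¼
n(r, j) = 166 + j*r*√(70 + r) (n(r, j) = (r*√(70 + r))*j + 166 = j*r*√(70 + r) + 166 = 166 + j*r*√(70 + r))
n(-4*G + 1, 12) + v(-10)*(-299) = (166 + 12*(-4*(-15) + 1)*√(70 + (-4*(-15) + 1))) - ¼*(-299) = (166 + 12*(60 + 1)*√(70 + (60 + 1))) + 299/4 = (166 + 12*61*√(70 + 61)) + 299/4 = (166 + 12*61*√131) + 299/4 = (166 + 732*√131) + 299/4 = 963/4 + 732*√131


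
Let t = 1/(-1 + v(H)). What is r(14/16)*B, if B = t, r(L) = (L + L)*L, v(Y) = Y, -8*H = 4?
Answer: -49/48 ≈ -1.0208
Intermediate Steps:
H = -½ (H = -⅛*4 = -½ ≈ -0.50000)
t = -⅔ (t = 1/(-1 - ½) = 1/(-3/2) = -⅔ ≈ -0.66667)
r(L) = 2*L² (r(L) = (2*L)*L = 2*L²)
B = -⅔ ≈ -0.66667
r(14/16)*B = (2*(14/16)²)*(-⅔) = (2*(14*(1/16))²)*(-⅔) = (2*(7/8)²)*(-⅔) = (2*(49/64))*(-⅔) = (49/32)*(-⅔) = -49/48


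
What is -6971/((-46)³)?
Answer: 6971/97336 ≈ 0.071618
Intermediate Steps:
-6971/((-46)³) = -6971/(-97336) = -6971*(-1/97336) = 6971/97336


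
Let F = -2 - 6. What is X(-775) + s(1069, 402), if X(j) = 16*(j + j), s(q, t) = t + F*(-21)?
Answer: -24230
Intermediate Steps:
F = -8
s(q, t) = 168 + t (s(q, t) = t - 8*(-21) = t + 168 = 168 + t)
X(j) = 32*j (X(j) = 16*(2*j) = 32*j)
X(-775) + s(1069, 402) = 32*(-775) + (168 + 402) = -24800 + 570 = -24230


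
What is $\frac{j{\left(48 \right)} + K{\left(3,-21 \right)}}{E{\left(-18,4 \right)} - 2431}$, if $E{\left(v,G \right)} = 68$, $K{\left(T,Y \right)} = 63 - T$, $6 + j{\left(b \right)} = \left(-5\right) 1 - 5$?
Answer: $- \frac{44}{2363} \approx -0.01862$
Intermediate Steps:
$j{\left(b \right)} = -16$ ($j{\left(b \right)} = -6 - 10 = -16$)
$\frac{j{\left(48 \right)} + K{\left(3,-21 \right)}}{E{\left(-18,4 \right)} - 2431} = \frac{-16 + \left(63 - 3\right)}{68 - 2431} = \frac{-16 + \left(63 - 3\right)}{-2363} = \left(-16 + 60\right) \left(- \frac{1}{2363}\right) = 44 \left(- \frac{1}{2363}\right) = - \frac{44}{2363}$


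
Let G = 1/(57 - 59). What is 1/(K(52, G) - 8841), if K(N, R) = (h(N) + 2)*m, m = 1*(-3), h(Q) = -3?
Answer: -1/8838 ≈ -0.00011315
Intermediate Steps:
m = -3
G = -1/2 (G = 1/(-2) = -1/2 ≈ -0.50000)
K(N, R) = 3 (K(N, R) = (-3 + 2)*(-3) = -1*(-3) = 3)
1/(K(52, G) - 8841) = 1/(3 - 8841) = 1/(-8838) = -1/8838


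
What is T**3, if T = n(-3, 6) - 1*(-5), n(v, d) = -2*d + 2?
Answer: -125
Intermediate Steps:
n(v, d) = 2 - 2*d
T = -5 (T = (2 - 2*6) - 1*(-5) = (2 - 12) + 5 = -10 + 5 = -5)
T**3 = (-5)**3 = -125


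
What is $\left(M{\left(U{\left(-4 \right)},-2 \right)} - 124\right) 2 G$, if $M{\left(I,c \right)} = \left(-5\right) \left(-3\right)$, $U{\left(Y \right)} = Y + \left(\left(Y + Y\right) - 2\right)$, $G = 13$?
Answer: $-2834$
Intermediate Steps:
$U{\left(Y \right)} = -2 + 3 Y$ ($U{\left(Y \right)} = Y + \left(2 Y - 2\right) = Y + \left(-2 + 2 Y\right) = -2 + 3 Y$)
$M{\left(I,c \right)} = 15$
$\left(M{\left(U{\left(-4 \right)},-2 \right)} - 124\right) 2 G = \left(15 - 124\right) 2 \cdot 13 = \left(-109\right) 26 = -2834$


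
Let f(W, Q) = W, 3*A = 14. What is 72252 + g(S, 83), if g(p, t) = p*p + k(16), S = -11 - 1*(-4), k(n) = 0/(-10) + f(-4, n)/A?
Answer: 506101/7 ≈ 72300.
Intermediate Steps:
A = 14/3 (A = (⅓)*14 = 14/3 ≈ 4.6667)
k(n) = -6/7 (k(n) = 0/(-10) - 4/14/3 = 0*(-⅒) - 4*3/14 = 0 - 6/7 = -6/7)
S = -7 (S = -11 + 4 = -7)
g(p, t) = -6/7 + p² (g(p, t) = p*p - 6/7 = p² - 6/7 = -6/7 + p²)
72252 + g(S, 83) = 72252 + (-6/7 + (-7)²) = 72252 + (-6/7 + 49) = 72252 + 337/7 = 506101/7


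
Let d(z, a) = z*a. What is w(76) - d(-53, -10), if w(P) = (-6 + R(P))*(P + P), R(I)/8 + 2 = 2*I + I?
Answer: 273374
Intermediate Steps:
R(I) = -16 + 24*I (R(I) = -16 + 8*(2*I + I) = -16 + 8*(3*I) = -16 + 24*I)
d(z, a) = a*z
w(P) = 2*P*(-22 + 24*P) (w(P) = (-6 + (-16 + 24*P))*(P + P) = (-22 + 24*P)*(2*P) = 2*P*(-22 + 24*P))
w(76) - d(-53, -10) = 4*76*(-11 + 12*76) - (-10)*(-53) = 4*76*(-11 + 912) - 1*530 = 4*76*901 - 530 = 273904 - 530 = 273374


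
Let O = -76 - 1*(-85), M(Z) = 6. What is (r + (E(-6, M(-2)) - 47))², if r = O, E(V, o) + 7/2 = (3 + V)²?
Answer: 4225/4 ≈ 1056.3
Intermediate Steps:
O = 9 (O = -76 + 85 = 9)
E(V, o) = -7/2 + (3 + V)²
r = 9
(r + (E(-6, M(-2)) - 47))² = (9 + ((-7/2 + (3 - 6)²) - 47))² = (9 + ((-7/2 + (-3)²) - 47))² = (9 + ((-7/2 + 9) - 47))² = (9 + (11/2 - 47))² = (9 - 83/2)² = (-65/2)² = 4225/4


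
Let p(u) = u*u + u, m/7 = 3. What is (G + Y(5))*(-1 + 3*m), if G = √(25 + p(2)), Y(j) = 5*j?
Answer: 1550 + 62*√31 ≈ 1895.2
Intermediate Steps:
m = 21 (m = 7*3 = 21)
p(u) = u + u² (p(u) = u² + u = u + u²)
G = √31 (G = √(25 + 2*(1 + 2)) = √(25 + 2*3) = √(25 + 6) = √31 ≈ 5.5678)
(G + Y(5))*(-1 + 3*m) = (√31 + 5*5)*(-1 + 3*21) = (√31 + 25)*(-1 + 63) = (25 + √31)*62 = 1550 + 62*√31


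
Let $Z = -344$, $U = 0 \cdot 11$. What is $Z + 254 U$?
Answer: $-344$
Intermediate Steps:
$U = 0$
$Z + 254 U = -344 + 254 \cdot 0 = -344 + 0 = -344$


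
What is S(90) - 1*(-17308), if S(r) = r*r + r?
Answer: 25498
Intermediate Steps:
S(r) = r + r**2 (S(r) = r**2 + r = r + r**2)
S(90) - 1*(-17308) = 90*(1 + 90) - 1*(-17308) = 90*91 + 17308 = 8190 + 17308 = 25498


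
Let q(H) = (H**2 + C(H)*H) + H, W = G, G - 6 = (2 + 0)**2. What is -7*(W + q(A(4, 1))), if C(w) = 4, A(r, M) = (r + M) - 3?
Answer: -168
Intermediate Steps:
A(r, M) = -3 + M + r (A(r, M) = (M + r) - 3 = -3 + M + r)
G = 10 (G = 6 + (2 + 0)**2 = 6 + 2**2 = 6 + 4 = 10)
W = 10
q(H) = H**2 + 5*H (q(H) = (H**2 + 4*H) + H = H**2 + 5*H)
-7*(W + q(A(4, 1))) = -7*(10 + (-3 + 1 + 4)*(5 + (-3 + 1 + 4))) = -7*(10 + 2*(5 + 2)) = -7*(10 + 2*7) = -7*(10 + 14) = -7*24 = -168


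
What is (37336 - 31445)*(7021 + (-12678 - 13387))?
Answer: -112188204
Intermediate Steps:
(37336 - 31445)*(7021 + (-12678 - 13387)) = 5891*(7021 - 26065) = 5891*(-19044) = -112188204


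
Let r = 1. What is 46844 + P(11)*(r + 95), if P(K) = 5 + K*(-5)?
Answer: 42044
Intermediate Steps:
P(K) = 5 - 5*K
46844 + P(11)*(r + 95) = 46844 + (5 - 5*11)*(1 + 95) = 46844 + (5 - 55)*96 = 46844 - 50*96 = 46844 - 4800 = 42044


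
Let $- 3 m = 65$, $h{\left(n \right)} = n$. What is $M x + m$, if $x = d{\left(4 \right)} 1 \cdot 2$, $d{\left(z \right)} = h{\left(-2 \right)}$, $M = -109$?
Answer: $\frac{1243}{3} \approx 414.33$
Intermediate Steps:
$m = - \frac{65}{3}$ ($m = \left(- \frac{1}{3}\right) 65 = - \frac{65}{3} \approx -21.667$)
$d{\left(z \right)} = -2$
$x = -4$ ($x = - 2 \cdot 1 \cdot 2 = \left(-2\right) 2 = -4$)
$M x + m = \left(-109\right) \left(-4\right) - \frac{65}{3} = 436 - \frac{65}{3} = \frac{1243}{3}$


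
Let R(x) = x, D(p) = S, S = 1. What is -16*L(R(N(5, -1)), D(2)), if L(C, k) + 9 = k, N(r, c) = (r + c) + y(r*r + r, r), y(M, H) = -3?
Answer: 128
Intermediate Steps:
N(r, c) = -3 + c + r (N(r, c) = (r + c) - 3 = (c + r) - 3 = -3 + c + r)
D(p) = 1
L(C, k) = -9 + k
-16*L(R(N(5, -1)), D(2)) = -16*(-9 + 1) = -16*(-8) = 128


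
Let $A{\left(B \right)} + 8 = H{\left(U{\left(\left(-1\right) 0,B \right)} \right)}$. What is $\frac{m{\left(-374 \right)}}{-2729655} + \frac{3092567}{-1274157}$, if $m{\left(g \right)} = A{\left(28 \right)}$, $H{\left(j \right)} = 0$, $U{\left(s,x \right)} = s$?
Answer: $- \frac{937958975681}{386445447315} \approx -2.4271$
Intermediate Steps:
$A{\left(B \right)} = -8$ ($A{\left(B \right)} = -8 + 0 = -8$)
$m{\left(g \right)} = -8$
$\frac{m{\left(-374 \right)}}{-2729655} + \frac{3092567}{-1274157} = - \frac{8}{-2729655} + \frac{3092567}{-1274157} = \left(-8\right) \left(- \frac{1}{2729655}\right) + 3092567 \left(- \frac{1}{1274157}\right) = \frac{8}{2729655} - \frac{3092567}{1274157} = - \frac{937958975681}{386445447315}$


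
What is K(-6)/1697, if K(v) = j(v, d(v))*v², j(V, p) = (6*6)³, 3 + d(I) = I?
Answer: 1679616/1697 ≈ 989.76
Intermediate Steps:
d(I) = -3 + I
j(V, p) = 46656 (j(V, p) = 36³ = 46656)
K(v) = 46656*v²
K(-6)/1697 = (46656*(-6)²)/1697 = (46656*36)*(1/1697) = 1679616*(1/1697) = 1679616/1697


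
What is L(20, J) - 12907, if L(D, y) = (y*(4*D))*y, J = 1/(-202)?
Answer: -131664287/10201 ≈ -12907.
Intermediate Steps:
J = -1/202 ≈ -0.0049505
L(D, y) = 4*D*y² (L(D, y) = (4*D*y)*y = 4*D*y²)
L(20, J) - 12907 = 4*20*(-1/202)² - 12907 = 4*20*(1/40804) - 12907 = 20/10201 - 12907 = -131664287/10201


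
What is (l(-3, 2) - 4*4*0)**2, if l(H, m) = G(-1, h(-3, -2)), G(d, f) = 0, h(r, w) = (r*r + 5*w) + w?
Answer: 0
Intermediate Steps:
h(r, w) = r**2 + 6*w (h(r, w) = (r**2 + 5*w) + w = r**2 + 6*w)
l(H, m) = 0
(l(-3, 2) - 4*4*0)**2 = (0 - 4*4*0)**2 = (0 - 1*16*0)**2 = (0 - 16*0)**2 = (0 + 0)**2 = 0**2 = 0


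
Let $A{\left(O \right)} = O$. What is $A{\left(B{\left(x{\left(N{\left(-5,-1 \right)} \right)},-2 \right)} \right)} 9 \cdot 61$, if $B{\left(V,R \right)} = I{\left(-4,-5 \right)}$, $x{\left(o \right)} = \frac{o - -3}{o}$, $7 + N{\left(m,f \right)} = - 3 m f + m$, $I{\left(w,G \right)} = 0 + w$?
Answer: $-2196$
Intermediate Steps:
$I{\left(w,G \right)} = w$
$N{\left(m,f \right)} = -7 + m - 3 f m$ ($N{\left(m,f \right)} = -7 + \left(- 3 m f + m\right) = -7 - \left(- m + 3 f m\right) = -7 + m - 3 f m$)
$x{\left(o \right)} = \frac{3 + o}{o}$ ($x{\left(o \right)} = \frac{o + 3}{o} = \frac{3 + o}{o}$)
$B{\left(V,R \right)} = -4$
$A{\left(B{\left(x{\left(N{\left(-5,-1 \right)} \right)},-2 \right)} \right)} 9 \cdot 61 = \left(-4\right) 9 \cdot 61 = \left(-36\right) 61 = -2196$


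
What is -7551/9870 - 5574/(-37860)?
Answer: -641293/1037995 ≈ -0.61782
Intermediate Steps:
-7551/9870 - 5574/(-37860) = -7551*1/9870 - 5574*(-1/37860) = -2517/3290 + 929/6310 = -641293/1037995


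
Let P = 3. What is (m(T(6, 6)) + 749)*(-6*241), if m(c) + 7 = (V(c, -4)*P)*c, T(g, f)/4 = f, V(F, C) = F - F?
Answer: -1072932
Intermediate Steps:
V(F, C) = 0
T(g, f) = 4*f
m(c) = -7 (m(c) = -7 + (0*3)*c = -7 + 0*c = -7 + 0 = -7)
(m(T(6, 6)) + 749)*(-6*241) = (-7 + 749)*(-6*241) = 742*(-1446) = -1072932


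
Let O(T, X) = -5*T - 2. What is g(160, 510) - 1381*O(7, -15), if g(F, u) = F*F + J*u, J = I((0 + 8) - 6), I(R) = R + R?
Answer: 78737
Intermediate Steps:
I(R) = 2*R
J = 4 (J = 2*((0 + 8) - 6) = 2*(8 - 6) = 2*2 = 4)
g(F, u) = F² + 4*u (g(F, u) = F*F + 4*u = F² + 4*u)
O(T, X) = -2 - 5*T
g(160, 510) - 1381*O(7, -15) = (160² + 4*510) - 1381*(-2 - 5*7) = (25600 + 2040) - 1381*(-2 - 35) = 27640 - 1381*(-37) = 27640 - 1*(-51097) = 27640 + 51097 = 78737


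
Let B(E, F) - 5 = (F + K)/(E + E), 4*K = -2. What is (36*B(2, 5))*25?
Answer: 11025/2 ≈ 5512.5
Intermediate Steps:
K = -1/2 (K = (1/4)*(-2) = -1/2 ≈ -0.50000)
B(E, F) = 5 + (-1/2 + F)/(2*E) (B(E, F) = 5 + (F - 1/2)/(E + E) = 5 + (-1/2 + F)/((2*E)) = 5 + (-1/2 + F)*(1/(2*E)) = 5 + (-1/2 + F)/(2*E))
(36*B(2, 5))*25 = (36*((1/4)*(-1 + 2*5 + 20*2)/2))*25 = (36*((1/4)*(1/2)*(-1 + 10 + 40)))*25 = (36*((1/4)*(1/2)*49))*25 = (36*(49/8))*25 = (441/2)*25 = 11025/2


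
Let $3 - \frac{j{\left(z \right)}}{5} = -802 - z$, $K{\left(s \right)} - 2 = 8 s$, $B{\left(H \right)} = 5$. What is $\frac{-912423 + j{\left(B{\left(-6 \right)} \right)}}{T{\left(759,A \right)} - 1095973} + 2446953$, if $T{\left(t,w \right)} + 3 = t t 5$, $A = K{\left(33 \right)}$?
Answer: $\frac{4366412986464}{1784429} \approx 2.447 \cdot 10^{6}$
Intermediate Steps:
$K{\left(s \right)} = 2 + 8 s$
$j{\left(z \right)} = 4025 + 5 z$ ($j{\left(z \right)} = 15 - 5 \left(-802 - z\right) = 15 + \left(4010 + 5 z\right) = 4025 + 5 z$)
$A = 266$ ($A = 2 + 8 \cdot 33 = 2 + 264 = 266$)
$T{\left(t,w \right)} = -3 + 5 t^{2}$ ($T{\left(t,w \right)} = -3 + t t 5 = -3 + t^{2} \cdot 5 = -3 + 5 t^{2}$)
$\frac{-912423 + j{\left(B{\left(-6 \right)} \right)}}{T{\left(759,A \right)} - 1095973} + 2446953 = \frac{-912423 + \left(4025 + 5 \cdot 5\right)}{\left(-3 + 5 \cdot 759^{2}\right) - 1095973} + 2446953 = \frac{-912423 + \left(4025 + 25\right)}{\left(-3 + 5 \cdot 576081\right) - 1095973} + 2446953 = \frac{-912423 + 4050}{\left(-3 + 2880405\right) - 1095973} + 2446953 = - \frac{908373}{2880402 - 1095973} + 2446953 = - \frac{908373}{1784429} + 2446953 = \frac{4366412986464}{1784429}$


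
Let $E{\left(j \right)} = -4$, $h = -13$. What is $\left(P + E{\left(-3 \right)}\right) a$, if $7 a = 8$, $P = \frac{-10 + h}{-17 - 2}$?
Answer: $- \frac{424}{133} \approx -3.188$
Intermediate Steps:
$P = \frac{23}{19}$ ($P = \frac{-10 - 13}{-17 - 2} = - \frac{23}{-19} = \left(-23\right) \left(- \frac{1}{19}\right) = \frac{23}{19} \approx 1.2105$)
$a = \frac{8}{7}$ ($a = \frac{1}{7} \cdot 8 = \frac{8}{7} \approx 1.1429$)
$\left(P + E{\left(-3 \right)}\right) a = \left(\frac{23}{19} - 4\right) \frac{8}{7} = \left(- \frac{53}{19}\right) \frac{8}{7} = - \frac{424}{133}$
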